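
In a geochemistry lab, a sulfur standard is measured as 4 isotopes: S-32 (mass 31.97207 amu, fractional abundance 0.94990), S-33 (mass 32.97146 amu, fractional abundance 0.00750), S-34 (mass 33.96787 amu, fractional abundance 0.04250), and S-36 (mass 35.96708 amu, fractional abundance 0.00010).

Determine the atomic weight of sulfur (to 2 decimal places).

The abundance-weighted mean is 0.94990 × 31.97207 + 0.00750 × 32.97146 + 0.04250 × 33.96787 + 0.00010 × 35.96708
= 30.370269 + 0.247286 + 1.443634 + 0.003597 = 32.064786 amu

32.06 amu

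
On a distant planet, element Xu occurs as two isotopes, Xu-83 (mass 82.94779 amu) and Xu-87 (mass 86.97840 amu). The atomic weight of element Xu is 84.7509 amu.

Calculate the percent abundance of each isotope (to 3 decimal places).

Writing the weighted mean with unknown fraction x of Xu-83:
82.94779·x + 86.97840·(1 − x) = 84.7509
(82.94779 − 86.97840)·x = 84.7509 − 86.97840
x = -2.22750 / -4.03061 = 0.55265 → 55.265% Xu-83, 44.735% Xu-87.

Xu-83: 55.265%, Xu-87: 44.735%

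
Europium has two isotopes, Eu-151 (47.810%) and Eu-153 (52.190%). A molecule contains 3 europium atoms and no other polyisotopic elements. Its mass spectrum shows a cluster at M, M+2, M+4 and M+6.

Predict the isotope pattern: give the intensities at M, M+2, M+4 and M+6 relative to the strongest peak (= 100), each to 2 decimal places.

The 3 Eu atoms are independent, so intensities follow the terms of (0.47810 + 0.52190)^3.
P(M) = 0.47810^3 = 0.109284
P(M+2) = 3 × 0.47810^2 × 0.52190^1 = 0.357887
P(M+4) = 3 × 0.47810^1 × 0.52190^2 = 0.390674
P(M+6) = 0.52190^3 = 0.142155
The M+4 peak is largest (0.390674); scaling to 100 gives 27.97 : 91.61 : 100.00 : 36.39.

27.97 : 91.61 : 100.00 : 36.39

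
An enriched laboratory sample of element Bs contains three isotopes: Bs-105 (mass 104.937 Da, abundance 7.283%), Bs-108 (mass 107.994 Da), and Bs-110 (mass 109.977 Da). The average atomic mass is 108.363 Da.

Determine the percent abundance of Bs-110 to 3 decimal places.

29.836%

Let x and y be the fractions of Bs-108 and Bs-110. Then x + y = 1 − 0.07283 = 0.92717 and 107.994x + 109.977y = 108.363 − 0.07283×104.937 = 100.72043829.
Substituting: 107.994x + 109.977(0.92717 − x) = 100.72043829
(107.994 − 109.977)x = -1.2469368  ⇒  x = 0.62881, y = 0.29836
Bs-108: 62.881%, Bs-110: 29.836%.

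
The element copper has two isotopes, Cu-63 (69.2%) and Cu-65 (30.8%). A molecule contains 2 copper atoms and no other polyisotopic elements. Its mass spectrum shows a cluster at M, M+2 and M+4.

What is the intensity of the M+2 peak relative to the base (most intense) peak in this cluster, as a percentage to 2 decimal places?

(0.692 + 0.308)^2 gives M 0.4789, M+2 0.4263, M+4 0.0949; the largest is M.
P(M) = C(2,0) × 0.692^2 × 0.308^0 = 1 × 0.478864 × 1.0000 = 0.478864 (base)
P(M+2) = C(2,1) × 0.692^1 × 0.308^1 = 2 × 0.6920 × 0.3080 = 0.426272
Relative intensity = 0.426272 / 0.478864 × 100 = 89.02

89.02%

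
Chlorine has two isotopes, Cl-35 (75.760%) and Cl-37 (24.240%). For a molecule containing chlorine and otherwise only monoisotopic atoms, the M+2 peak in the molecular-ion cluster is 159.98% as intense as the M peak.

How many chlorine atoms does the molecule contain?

With n Cl atoms, P(M+2)/P(M) = C(n,1)·p^(n−1)q / p^n = n·q/p = n · 0.24240/0.75760.
n = 1.5998 × 0.75760/0.24240 = 5.00 ≈ 5

5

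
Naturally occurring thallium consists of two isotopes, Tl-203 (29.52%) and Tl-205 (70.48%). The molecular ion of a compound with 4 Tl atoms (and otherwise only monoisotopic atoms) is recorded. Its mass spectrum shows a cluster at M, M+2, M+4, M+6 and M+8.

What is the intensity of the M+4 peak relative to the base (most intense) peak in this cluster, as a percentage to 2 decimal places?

Term probabilities: M 0.0076, M+2 0.0725, M+4 0.2597, M+6 0.4134, M+8 0.2468. Base peak = M+6.
P(M+6) = C(4,3) × 0.2952^1 × 0.7048^3 = 4 × 0.2952 × 0.35010449 = 0.413403 (base)
P(M+4) = C(4,2) × 0.2952^2 × 0.7048^2 = 6 × 0.08714304 × 0.49674304 = 0.259726
Relative intensity = 0.259726 / 0.413403 × 100 = 62.83

62.83%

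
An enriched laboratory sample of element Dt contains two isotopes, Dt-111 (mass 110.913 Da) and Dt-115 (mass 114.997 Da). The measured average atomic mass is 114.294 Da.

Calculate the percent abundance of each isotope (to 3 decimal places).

Dt-111: 17.214%, Dt-115: 82.786%

Let x be the fractional abundance of Dt-111; then Dt-115 has abundance 1 − x.
110.913·x + 114.997·(1 − x) = 114.294
(110.913 − 114.997)·x = 114.294 − 114.997
x = -0.703 / -4.084 = 0.17214 → 17.214% Dt-111, 82.786% Dt-115.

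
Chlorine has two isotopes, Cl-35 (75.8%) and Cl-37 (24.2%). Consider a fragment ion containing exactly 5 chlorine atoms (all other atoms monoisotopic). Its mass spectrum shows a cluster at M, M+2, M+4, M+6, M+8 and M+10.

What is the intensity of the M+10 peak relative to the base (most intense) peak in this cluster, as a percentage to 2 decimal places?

0.21%

Binomial terms of (0.758 + 0.242)^5: M 0.2502, M+2 0.3994, M+4 0.2551, M+6 0.0814, M+8 0.0130, M+10 0.0008 → M+2 is the base peak.
P(M+2) = C(5,1) × 0.758^4 × 0.242^1 = 5 × 0.33012379 × 0.2420 = 0.399450 (base)
P(M+10) = C(5,5) × 0.758^0 × 0.242^5 = 1 × 1.0000 × 0.00083 = 0.000830
Relative intensity = 0.000830 / 0.399450 × 100 = 0.21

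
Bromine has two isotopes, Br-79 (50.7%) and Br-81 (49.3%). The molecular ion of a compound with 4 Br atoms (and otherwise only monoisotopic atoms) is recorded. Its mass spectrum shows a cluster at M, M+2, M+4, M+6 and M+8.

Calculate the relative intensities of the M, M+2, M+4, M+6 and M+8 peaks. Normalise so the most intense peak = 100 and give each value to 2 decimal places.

Expanding (0.507 + 0.493)^4:
P(M) = 0.507^4 = 0.066074
P(M+2) = 4 × 0.507^3 × 0.493^1 = 0.256999
P(M+4) = 6 × 0.507^2 × 0.493^2 = 0.374853
P(M+6) = 4 × 0.507^1 × 0.493^3 = 0.243001
P(M+8) = 0.493^4 = 0.059073
The M+4 peak is largest (0.374853); scaling to 100 gives 17.63 : 68.56 : 100.00 : 64.83 : 15.76.

17.63 : 68.56 : 100.00 : 64.83 : 15.76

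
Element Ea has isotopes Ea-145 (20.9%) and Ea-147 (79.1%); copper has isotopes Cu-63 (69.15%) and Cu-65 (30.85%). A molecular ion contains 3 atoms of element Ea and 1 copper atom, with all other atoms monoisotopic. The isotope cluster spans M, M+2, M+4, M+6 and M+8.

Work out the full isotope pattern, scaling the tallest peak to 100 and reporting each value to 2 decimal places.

1.36 : 16.08 : 65.46 : 100.00 : 32.96

Element Ea pattern (n=3): 0.00912933 : 0.10365501 : 0.39230199 : 0.49491367
Copper pattern (n=1): 0.6915 : 0.3085
Convolve the two distributions (both contribute in 2-u steps):
  M: 0.00912933×0.6915 = 0.006313
  M+2: 0.00912933×0.3085 + 0.10365501×0.6915 = 0.074494
  M+4: 0.10365501×0.3085 + 0.39230199×0.6915 = 0.303254
  M+6: 0.39230199×0.3085 + 0.49491367×0.6915 = 0.463258
  M+8: 0.49491367×0.3085 = 0.152681
Scale to base peak (0.463258) = 100: 1.36 : 16.08 : 65.46 : 100.00 : 32.96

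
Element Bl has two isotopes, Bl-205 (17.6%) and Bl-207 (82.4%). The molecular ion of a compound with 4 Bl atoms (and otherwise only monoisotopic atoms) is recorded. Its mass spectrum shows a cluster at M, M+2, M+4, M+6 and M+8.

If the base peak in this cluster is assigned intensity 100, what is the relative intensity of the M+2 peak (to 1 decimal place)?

3.9

Binomial terms of (0.176 + 0.824)^4: M 0.0010, M+2 0.0180, M+4 0.1262, M+6 0.3939, M+8 0.4610 → M+8 is the base peak.
P(M+8) = C(4,4) × 0.176^0 × 0.824^4 = 1 × 1.0000 × 0.46100841 = 0.461008 (base)
P(M+2) = C(4,1) × 0.176^3 × 0.824^1 = 4 × 0.00545178 × 0.8240 = 0.017969
Relative intensity = 0.017969 / 0.461008 × 100 = 3.9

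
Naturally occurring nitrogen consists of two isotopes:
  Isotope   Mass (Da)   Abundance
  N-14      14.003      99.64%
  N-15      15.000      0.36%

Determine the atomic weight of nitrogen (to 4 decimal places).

14.0066 Da

The abundance-weighted mean is 0.9964 × 14.003 + 0.0036 × 15.000
= 13.95259 + 0.05400 = 14.00659 Da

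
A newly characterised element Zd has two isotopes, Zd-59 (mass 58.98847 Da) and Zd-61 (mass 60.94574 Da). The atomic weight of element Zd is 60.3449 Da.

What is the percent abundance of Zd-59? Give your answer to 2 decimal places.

30.70%

Writing the weighted mean with unknown fraction x of Zd-59:
58.98847·x + 60.94574·(1 − x) = 60.3449
(58.98847 − 60.94574)·x = 60.3449 − 60.94574
x = -0.60084 / -1.95727 = 0.30698 → 30.70% Zd-59, 69.30% Zd-61.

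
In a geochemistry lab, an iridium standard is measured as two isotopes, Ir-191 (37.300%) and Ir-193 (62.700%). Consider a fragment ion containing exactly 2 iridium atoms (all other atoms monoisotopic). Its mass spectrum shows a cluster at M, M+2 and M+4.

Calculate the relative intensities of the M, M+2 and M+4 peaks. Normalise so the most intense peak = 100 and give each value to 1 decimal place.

Expanding (0.37300 + 0.62700)^2:
P(M) = 0.37300^2 = 0.139129
P(M+2) = 2 × 0.37300^1 × 0.62700^1 = 0.467742
P(M+4) = 0.62700^2 = 0.393129
The M+2 peak is largest (0.467742); scaling to 100 gives 29.7 : 100.0 : 84.0.

29.7 : 100.0 : 84.0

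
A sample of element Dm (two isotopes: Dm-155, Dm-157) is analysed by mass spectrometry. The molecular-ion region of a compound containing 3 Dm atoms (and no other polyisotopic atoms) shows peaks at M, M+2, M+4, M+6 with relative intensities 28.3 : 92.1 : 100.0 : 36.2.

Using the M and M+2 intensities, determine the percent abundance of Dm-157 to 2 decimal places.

If p is the fraction of Dm that is Dm-155, then I(M+2)/I(M) = [C(3,1)·p^2·(1−p)] / p^3 = 3·(1−p)/p = 92.1/28.3 = 3.2544
(1−p)/p = 3.2544/3 = 1.0848  ⇒  p = 1/(1 + 1.0848) = 0.4797
Dm-155: 47.97%, Dm-157: 52.03%.

52.03%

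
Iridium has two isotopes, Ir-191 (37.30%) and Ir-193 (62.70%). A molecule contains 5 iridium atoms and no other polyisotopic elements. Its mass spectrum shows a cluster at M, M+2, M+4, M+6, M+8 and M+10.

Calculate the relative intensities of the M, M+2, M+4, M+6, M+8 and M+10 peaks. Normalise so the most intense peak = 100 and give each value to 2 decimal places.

2.11 : 17.70 : 59.49 : 100.00 : 84.05 : 28.26

Expanding (0.3730 + 0.6270)^5:
P(M) = 0.3730^5 = 0.007220
P(M+2) = 5 × 0.3730^4 × 0.6270^1 = 0.060684
P(M+4) = 10 × 0.3730^3 × 0.6270^2 = 0.204015
P(M+6) = 10 × 0.3730^2 × 0.6270^3 = 0.342942
P(M+8) = 5 × 0.3730^1 × 0.6270^4 = 0.288237
P(M+10) = 0.6270^5 = 0.096903
The M+6 peak is largest (0.342942); scaling to 100 gives 2.11 : 17.70 : 59.49 : 100.00 : 84.05 : 28.26.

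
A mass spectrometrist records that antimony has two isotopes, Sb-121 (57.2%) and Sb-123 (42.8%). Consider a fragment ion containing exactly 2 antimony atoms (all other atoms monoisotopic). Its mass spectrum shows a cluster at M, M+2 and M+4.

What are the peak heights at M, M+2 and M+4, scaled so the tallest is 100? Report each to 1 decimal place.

66.8 : 100.0 : 37.4

Each Sb atom is independently Sb-121 (p = 0.572) or Sb-123 (q = 0.428); the cluster is the binomial expansion (p + q)^2.
P(M) = 0.572^2 = 0.327184
P(M+2) = 2 × 0.572^1 × 0.428^1 = 0.489632
P(M+4) = 0.428^2 = 0.183184
The M+2 peak is largest (0.489632); scaling to 100 gives 66.8 : 100.0 : 37.4.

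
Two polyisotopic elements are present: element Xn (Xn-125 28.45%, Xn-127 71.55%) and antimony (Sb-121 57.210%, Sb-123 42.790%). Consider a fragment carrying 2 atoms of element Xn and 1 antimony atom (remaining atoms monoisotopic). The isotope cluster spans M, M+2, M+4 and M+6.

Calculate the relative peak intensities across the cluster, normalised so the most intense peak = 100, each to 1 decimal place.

Element Xn pattern (n=2): 0.08094025 : 0.4071195 : 0.51194025
Antimony pattern (n=1): 0.5721 : 0.4279
Convolve the two distributions (both contribute in 2-u steps):
  M: 0.08094025×0.5721 = 0.046306
  M+2: 0.08094025×0.4279 + 0.4071195×0.5721 = 0.267547
  M+4: 0.4071195×0.4279 + 0.51194025×0.5721 = 0.467087
  M+6: 0.51194025×0.4279 = 0.219059
Scale to base peak (0.467087) = 100: 9.9 : 57.3 : 100.0 : 46.9

9.9 : 57.3 : 100.0 : 46.9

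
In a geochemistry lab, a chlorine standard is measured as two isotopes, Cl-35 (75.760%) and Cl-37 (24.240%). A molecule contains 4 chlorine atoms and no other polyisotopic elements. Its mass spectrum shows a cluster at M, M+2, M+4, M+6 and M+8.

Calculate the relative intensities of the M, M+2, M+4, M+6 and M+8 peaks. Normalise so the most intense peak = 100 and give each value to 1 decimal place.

The 4 Cl atoms are independent, so intensities follow the terms of (0.75760 + 0.24240)^4.
P(M) = 0.75760^4 = 0.329428
P(M+2) = 4 × 0.75760^3 × 0.24240^1 = 0.421612
P(M+4) = 6 × 0.75760^2 × 0.24240^2 = 0.202347
P(M+6) = 4 × 0.75760^1 × 0.24240^3 = 0.043162
P(M+8) = 0.24240^4 = 0.003452
The M+2 peak is largest (0.421612); scaling to 100 gives 78.1 : 100.0 : 48.0 : 10.2 : 0.8.

78.1 : 100.0 : 48.0 : 10.2 : 0.8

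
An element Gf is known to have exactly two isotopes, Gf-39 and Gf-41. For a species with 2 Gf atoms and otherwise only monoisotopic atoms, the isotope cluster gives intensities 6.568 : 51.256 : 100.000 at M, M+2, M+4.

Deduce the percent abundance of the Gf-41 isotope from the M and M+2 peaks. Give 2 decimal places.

79.60%

Write p for the Gf-39 fraction. I(M+2)/I(M) = [C(2,1)·p^1·(1−p)] / p^2 = 2·(1−p)/p = 51.256/6.568 = 7.8039
(1−p)/p = 7.8039/2 = 3.9019  ⇒  p = 1/(1 + 3.9019) = 0.2040
Gf-39: 20.40%, Gf-41: 79.60%.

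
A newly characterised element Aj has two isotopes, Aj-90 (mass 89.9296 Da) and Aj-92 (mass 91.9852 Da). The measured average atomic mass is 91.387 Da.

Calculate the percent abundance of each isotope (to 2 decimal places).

Let x be the fractional abundance of Aj-90; then Aj-92 has abundance 1 − x.
89.9296·x + 91.9852·(1 − x) = 91.387
(89.9296 − 91.9852)·x = 91.387 − 91.9852
x = -0.5982 / -2.0556 = 0.29101 → 29.10% Aj-90, 70.90% Aj-92.

Aj-90: 29.10%, Aj-92: 70.90%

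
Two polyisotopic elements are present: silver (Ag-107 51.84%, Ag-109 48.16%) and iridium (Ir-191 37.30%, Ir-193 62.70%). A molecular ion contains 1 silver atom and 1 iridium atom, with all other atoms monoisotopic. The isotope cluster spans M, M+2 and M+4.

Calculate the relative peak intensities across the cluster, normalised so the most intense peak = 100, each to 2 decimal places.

Silver pattern (n=1): 0.5184 : 0.4816
Iridium pattern (n=1): 0.3730 : 0.6270
Convolve the two distributions (both contribute in 2-u steps):
  M: 0.5184×0.3730 = 0.193363
  M+2: 0.5184×0.6270 + 0.4816×0.3730 = 0.504674
  M+4: 0.4816×0.6270 = 0.301963
Scale to base peak (0.504674) = 100: 38.31 : 100.00 : 59.83

38.31 : 100.00 : 59.83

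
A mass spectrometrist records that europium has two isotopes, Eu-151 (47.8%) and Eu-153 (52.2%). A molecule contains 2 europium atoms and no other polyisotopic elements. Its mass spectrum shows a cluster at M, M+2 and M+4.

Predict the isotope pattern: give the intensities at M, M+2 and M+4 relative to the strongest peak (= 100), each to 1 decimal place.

Each Eu atom is independently Eu-151 (p = 0.478) or Eu-153 (q = 0.522); the cluster is the binomial expansion (p + q)^2.
P(M) = 0.478^2 = 0.228484
P(M+2) = 2 × 0.478^1 × 0.522^1 = 0.499032
P(M+4) = 0.522^2 = 0.272484
The M+2 peak is largest (0.499032); scaling to 100 gives 45.8 : 100.0 : 54.6.

45.8 : 100.0 : 54.6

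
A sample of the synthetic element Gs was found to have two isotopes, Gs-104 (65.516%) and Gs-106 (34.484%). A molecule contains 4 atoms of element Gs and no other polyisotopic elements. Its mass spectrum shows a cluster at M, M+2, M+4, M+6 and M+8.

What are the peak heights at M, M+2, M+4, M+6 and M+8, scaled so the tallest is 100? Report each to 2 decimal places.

Expanding (0.65516 + 0.34484)^4:
P(M) = 0.65516^4 = 0.184242
P(M+2) = 4 × 0.65516^3 × 0.34484^1 = 0.387900
P(M+4) = 6 × 0.65516^2 × 0.34484^2 = 0.306254
P(M+6) = 4 × 0.65516^1 × 0.34484^3 = 0.107463
P(M+8) = 0.34484^4 = 0.014141
The M+2 peak is largest (0.387900); scaling to 100 gives 47.50 : 100.00 : 78.95 : 27.70 : 3.65.

47.50 : 100.00 : 78.95 : 27.70 : 3.65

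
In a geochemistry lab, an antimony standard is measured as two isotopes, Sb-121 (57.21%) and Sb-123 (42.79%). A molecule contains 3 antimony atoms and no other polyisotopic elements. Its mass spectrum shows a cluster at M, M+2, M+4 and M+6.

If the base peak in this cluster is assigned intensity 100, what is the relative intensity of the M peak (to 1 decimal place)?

Term probabilities: M 0.1872, M+2 0.4202, M+4 0.3143, M+6 0.0783. Base peak = M+2.
P(M+2) = C(3,1) × 0.5721^2 × 0.4279^1 = 3 × 0.32729841 × 0.4279 = 0.420153 (base)
P(M) = C(3,0) × 0.5721^3 × 0.4279^0 = 1 × 0.18724742 × 1.0000 = 0.187247
Relative intensity = 0.187247 / 0.420153 × 100 = 44.6

44.6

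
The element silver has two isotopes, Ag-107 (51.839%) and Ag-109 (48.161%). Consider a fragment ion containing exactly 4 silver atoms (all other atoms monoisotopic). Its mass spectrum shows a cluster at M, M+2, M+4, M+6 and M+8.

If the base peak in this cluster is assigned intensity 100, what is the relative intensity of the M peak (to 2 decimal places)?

Term probabilities: M 0.0722, M+2 0.2684, M+4 0.3740, M+6 0.2316, M+8 0.0538. Base peak = M+4.
P(M+4) = C(4,2) × 0.51839^2 × 0.48161^2 = 6 × 0.26872819 × 0.23194819 = 0.373986 (base)
P(M) = C(4,0) × 0.51839^4 × 0.48161^0 = 1 × 0.07221484 × 1.0000 = 0.072215
Relative intensity = 0.072215 / 0.373986 × 100 = 19.31

19.31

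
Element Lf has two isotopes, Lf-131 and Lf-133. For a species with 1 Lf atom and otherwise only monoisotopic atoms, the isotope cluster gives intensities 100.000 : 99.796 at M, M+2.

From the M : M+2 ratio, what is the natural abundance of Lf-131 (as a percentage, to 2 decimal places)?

If p is the fraction of Lf that is Lf-131, then I(M+2)/I(M) = [C(1,1)·p^0·(1−p)] / p^1 = 1·(1−p)/p = 99.796/100.000 = 0.9980
(1−p)/p = 0.9980/1 = 0.9980  ⇒  p = 1/(1 + 0.9980) = 0.5005
Lf-131: 50.05%, Lf-133: 49.95%.

50.05%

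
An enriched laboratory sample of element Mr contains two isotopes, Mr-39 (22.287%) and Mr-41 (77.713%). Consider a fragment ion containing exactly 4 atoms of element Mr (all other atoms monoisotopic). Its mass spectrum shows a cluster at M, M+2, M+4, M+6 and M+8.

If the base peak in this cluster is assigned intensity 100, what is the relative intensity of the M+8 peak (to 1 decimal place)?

(0.22287 + 0.77713)^4 gives M 0.0025, M+2 0.0344, M+4 0.1800, M+6 0.4184, M+8 0.3647; the largest is M+6.
P(M+6) = C(4,3) × 0.22287^1 × 0.77713^3 = 4 × 0.22287 × 0.46933293 = 0.418401 (base)
P(M+8) = C(4,4) × 0.22287^0 × 0.77713^4 = 1 × 1.0000 × 0.3647327 = 0.364733
Relative intensity = 0.364733 / 0.418401 × 100 = 87.2

87.2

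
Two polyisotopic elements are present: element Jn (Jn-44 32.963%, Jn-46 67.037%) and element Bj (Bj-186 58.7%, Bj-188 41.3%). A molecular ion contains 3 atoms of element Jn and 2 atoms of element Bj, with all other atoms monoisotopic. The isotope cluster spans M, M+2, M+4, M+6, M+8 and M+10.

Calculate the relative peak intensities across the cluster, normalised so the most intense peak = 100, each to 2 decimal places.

3.46 : 25.99 : 74.38 : 100.00 : 62.23 : 14.41

Element Jn pattern (n=3): 0.03581626 : 0.21851904 : 0.44440315 : 0.30126155
Element Bj pattern (n=2): 0.344569 : 0.484862 : 0.170569
Convolve the two distributions (both contribute in 2-u steps):
  M: 0.03581626×0.344569 = 0.012341
  M+2: 0.03581626×0.484862 + 0.21851904×0.344569 = 0.092661
  M+4: 0.03581626×0.170569 + 0.21851904×0.484862 + 0.44440315×0.344569 = 0.265188
  M+6: 0.21851904×0.170569 + 0.44440315×0.484862 + 0.30126155×0.344569 = 0.356552
  M+8: 0.44440315×0.170569 + 0.30126155×0.484862 = 0.221872
  M+10: 0.30126155×0.170569 = 0.051386
Scale to base peak (0.356552) = 100: 3.46 : 25.99 : 74.38 : 100.00 : 62.23 : 14.41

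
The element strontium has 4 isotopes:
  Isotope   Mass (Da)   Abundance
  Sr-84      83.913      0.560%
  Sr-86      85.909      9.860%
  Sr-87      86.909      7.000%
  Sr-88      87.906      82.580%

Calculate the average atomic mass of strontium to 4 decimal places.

87.6169 Da

Ar = Σ fᵢ·mᵢ = 0.00560 × 83.913 + 0.09860 × 85.909 + 0.07000 × 86.909 + 0.82580 × 87.906
= 0.46991 + 8.47063 + 6.08363 + 72.59277 = 87.61694 Da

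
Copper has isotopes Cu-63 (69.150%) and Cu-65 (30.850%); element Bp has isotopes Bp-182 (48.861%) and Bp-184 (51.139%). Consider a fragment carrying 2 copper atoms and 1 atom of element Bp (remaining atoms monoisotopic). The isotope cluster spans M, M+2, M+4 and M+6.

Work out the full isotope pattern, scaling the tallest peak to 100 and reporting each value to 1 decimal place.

Copper pattern (n=2): 0.47817225 : 0.4266555 : 0.09517225
Element Bp pattern (n=1): 0.48861 : 0.51139
Convolve the two distributions (both contribute in 2-u steps):
  M: 0.47817225×0.48861 = 0.233640
  M+2: 0.47817225×0.51139 + 0.4266555×0.48861 = 0.453001
  M+4: 0.4266555×0.51139 + 0.09517225×0.48861 = 0.264689
  M+6: 0.09517225×0.51139 = 0.048670
Scale to base peak (0.453001) = 100: 51.6 : 100.0 : 58.4 : 10.7

51.6 : 100.0 : 58.4 : 10.7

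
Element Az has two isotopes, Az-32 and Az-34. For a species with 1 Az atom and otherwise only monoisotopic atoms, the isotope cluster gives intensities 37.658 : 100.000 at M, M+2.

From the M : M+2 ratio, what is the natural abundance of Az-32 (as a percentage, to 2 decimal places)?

If p is the fraction of Az that is Az-32, then I(M+2)/I(M) = [C(1,1)·p^0·(1−p)] / p^1 = 1·(1−p)/p = 100.000/37.658 = 2.6555
(1−p)/p = 2.6555/1 = 2.6555  ⇒  p = 1/(1 + 2.6555) = 0.2736
Az-32: 27.36%, Az-34: 72.64%.

27.36%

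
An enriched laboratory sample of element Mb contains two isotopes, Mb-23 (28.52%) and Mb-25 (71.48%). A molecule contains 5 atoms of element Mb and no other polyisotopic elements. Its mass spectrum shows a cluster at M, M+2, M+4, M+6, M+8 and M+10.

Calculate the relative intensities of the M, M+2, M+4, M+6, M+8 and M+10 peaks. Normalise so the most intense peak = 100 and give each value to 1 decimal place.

Each Mb atom is independently Mb-23 (p = 0.2852) or Mb-25 (q = 0.7148); the cluster is the binomial expansion (p + q)^5.
P(M) = 0.2852^5 = 0.001887
P(M+2) = 5 × 0.2852^4 × 0.7148^1 = 0.023646
P(M+4) = 10 × 0.2852^3 × 0.7148^2 = 0.118527
P(M+6) = 10 × 0.2852^2 × 0.7148^3 = 0.297066
P(M+8) = 5 × 0.2852^1 × 0.7148^4 = 0.372270
P(M+10) = 0.7148^5 = 0.186605
The M+8 peak is largest (0.372270); scaling to 100 gives 0.5 : 6.4 : 31.8 : 79.8 : 100.0 : 50.1.

0.5 : 6.4 : 31.8 : 79.8 : 100.0 : 50.1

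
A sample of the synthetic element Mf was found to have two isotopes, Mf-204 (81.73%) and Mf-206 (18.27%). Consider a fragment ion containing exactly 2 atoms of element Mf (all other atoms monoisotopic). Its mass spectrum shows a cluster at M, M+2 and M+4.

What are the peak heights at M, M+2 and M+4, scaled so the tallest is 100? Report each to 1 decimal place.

Expanding (0.8173 + 0.1827)^2:
P(M) = 0.8173^2 = 0.667979
P(M+2) = 2 × 0.8173^1 × 0.1827^1 = 0.298641
P(M+4) = 0.1827^2 = 0.033379
The M peak is largest (0.667979); scaling to 100 gives 100.0 : 44.7 : 5.0.

100.0 : 44.7 : 5.0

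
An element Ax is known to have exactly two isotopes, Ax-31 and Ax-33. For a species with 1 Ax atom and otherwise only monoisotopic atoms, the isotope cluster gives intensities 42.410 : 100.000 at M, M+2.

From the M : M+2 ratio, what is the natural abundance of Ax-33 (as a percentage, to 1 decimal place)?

Let p = fractional abundance of Ax-31. I(M+2)/I(M) = [C(1,1)·p^0·(1−p)] / p^1 = 1·(1−p)/p = 100.000/42.410 = 2.3579
(1−p)/p = 2.3579/1 = 2.3579  ⇒  p = 1/(1 + 2.3579) = 0.2978
Ax-31: 29.8%, Ax-33: 70.2%.

70.2%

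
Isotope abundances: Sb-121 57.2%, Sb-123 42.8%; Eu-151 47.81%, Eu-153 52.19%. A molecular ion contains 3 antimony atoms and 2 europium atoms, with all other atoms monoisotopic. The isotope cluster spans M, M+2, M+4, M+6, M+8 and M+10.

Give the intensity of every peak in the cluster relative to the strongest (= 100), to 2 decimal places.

12.87 : 56.97 : 100.00 : 86.99 : 37.52 : 6.42

Antimony pattern (n=3): 0.18714925 : 0.42010426 : 0.31434374 : 0.07840275
Europium pattern (n=2): 0.22857961 : 0.49904078 : 0.27237961
Convolve the two distributions (both contribute in 2-u steps):
  M: 0.18714925×0.22857961 = 0.042779
  M+2: 0.18714925×0.49904078 + 0.42010426×0.22857961 = 0.189422
  M+4: 0.18714925×0.27237961 + 0.42010426×0.49904078 + 0.31434374×0.22857961 = 0.332477
  M+6: 0.42010426×0.27237961 + 0.31434374×0.49904078 + 0.07840275×0.22857961 = 0.289219
  M+8: 0.31434374×0.27237961 + 0.07840275×0.49904078 = 0.124747
  M+10: 0.07840275×0.27237961 = 0.021355
Scale to base peak (0.332477) = 100: 12.87 : 56.97 : 100.00 : 86.99 : 37.52 : 6.42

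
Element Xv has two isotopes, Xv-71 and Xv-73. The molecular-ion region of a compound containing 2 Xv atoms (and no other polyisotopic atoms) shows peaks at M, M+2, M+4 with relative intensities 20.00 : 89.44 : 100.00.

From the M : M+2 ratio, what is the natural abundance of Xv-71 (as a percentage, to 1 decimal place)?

30.9%

Let p = fractional abundance of Xv-71. I(M+2)/I(M) = [C(2,1)·p^1·(1−p)] / p^2 = 2·(1−p)/p = 89.44/20.00 = 4.4720
(1−p)/p = 4.4720/2 = 2.2360  ⇒  p = 1/(1 + 2.2360) = 0.3090
Xv-71: 30.9%, Xv-73: 69.1%.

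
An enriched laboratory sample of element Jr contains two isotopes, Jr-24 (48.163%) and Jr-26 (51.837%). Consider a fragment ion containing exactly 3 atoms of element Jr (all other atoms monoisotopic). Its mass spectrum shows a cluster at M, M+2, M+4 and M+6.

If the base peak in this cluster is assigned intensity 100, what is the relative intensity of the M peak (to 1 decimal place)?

28.8

(0.48163 + 0.51837)^3 gives M 0.1117, M+2 0.3607, M+4 0.3883, M+6 0.1393; the largest is M+4.
P(M+4) = C(3,2) × 0.48163^1 × 0.51837^2 = 3 × 0.48163 × 0.26870746 = 0.388253 (base)
P(M) = C(3,0) × 0.48163^3 × 0.51837^0 = 1 × 0.11172249 × 1.0000 = 0.111722
Relative intensity = 0.111722 / 0.388253 × 100 = 28.8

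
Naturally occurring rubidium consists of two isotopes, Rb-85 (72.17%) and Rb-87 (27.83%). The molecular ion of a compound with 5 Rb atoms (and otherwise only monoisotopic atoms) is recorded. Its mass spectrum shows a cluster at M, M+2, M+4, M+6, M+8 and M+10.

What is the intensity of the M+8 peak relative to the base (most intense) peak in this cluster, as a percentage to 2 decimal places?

Term probabilities: M 0.1958, M+2 0.3775, M+4 0.2911, M+6 0.1123, M+8 0.0216, M+10 0.0017. Base peak = M+2.
P(M+2) = C(5,1) × 0.7217^4 × 0.2783^1 = 5 × 0.27128565 × 0.2783 = 0.377494 (base)
P(M+8) = C(5,4) × 0.7217^1 × 0.2783^4 = 5 × 0.7217 × 0.00599864 = 0.021646
Relative intensity = 0.021646 / 0.377494 × 100 = 5.73

5.73%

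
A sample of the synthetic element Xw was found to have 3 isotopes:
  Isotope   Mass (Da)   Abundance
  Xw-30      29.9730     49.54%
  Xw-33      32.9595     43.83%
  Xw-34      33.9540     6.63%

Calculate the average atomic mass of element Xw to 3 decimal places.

The abundance-weighted mean is 0.4954 × 29.9730 + 0.4383 × 32.9595 + 0.0663 × 33.9540
= 14.84862 + 14.44615 + 2.25115 = 31.54592 Da

31.546 Da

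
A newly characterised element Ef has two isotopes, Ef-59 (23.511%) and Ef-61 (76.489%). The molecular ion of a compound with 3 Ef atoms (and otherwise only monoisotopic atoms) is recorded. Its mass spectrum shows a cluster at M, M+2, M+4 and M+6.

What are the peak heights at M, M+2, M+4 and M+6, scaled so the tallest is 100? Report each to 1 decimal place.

2.9 : 28.3 : 92.2 : 100.0

Each Ef atom is independently Ef-59 (p = 0.23511) or Ef-61 (q = 0.76489); the cluster is the binomial expansion (p + q)^3.
P(M) = 0.23511^3 = 0.012996
P(M+2) = 3 × 0.23511^2 × 0.76489^1 = 0.126842
P(M+4) = 3 × 0.23511^1 × 0.76489^2 = 0.412658
P(M+6) = 0.76489^3 = 0.447504
The M+6 peak is largest (0.447504); scaling to 100 gives 2.9 : 28.3 : 92.2 : 100.0.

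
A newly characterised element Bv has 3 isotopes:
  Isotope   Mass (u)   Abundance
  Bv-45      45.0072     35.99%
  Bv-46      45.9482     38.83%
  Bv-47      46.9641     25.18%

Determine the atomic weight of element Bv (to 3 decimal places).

45.865 u

The abundance-weighted mean is 0.3599 × 45.0072 + 0.3883 × 45.9482 + 0.2518 × 46.9641
= 16.19809 + 17.84169 + 11.82556 = 45.86534 u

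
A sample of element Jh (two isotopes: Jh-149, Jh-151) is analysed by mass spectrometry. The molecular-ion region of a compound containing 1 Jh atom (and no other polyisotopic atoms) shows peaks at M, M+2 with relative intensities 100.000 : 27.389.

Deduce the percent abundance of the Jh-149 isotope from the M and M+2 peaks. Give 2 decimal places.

If p is the fraction of Jh that is Jh-149, then I(M+2)/I(M) = [C(1,1)·p^0·(1−p)] / p^1 = 1·(1−p)/p = 27.389/100.000 = 0.2739
(1−p)/p = 0.2739/1 = 0.2739  ⇒  p = 1/(1 + 0.2739) = 0.7850
Jh-149: 78.50%, Jh-151: 21.50%.

78.50%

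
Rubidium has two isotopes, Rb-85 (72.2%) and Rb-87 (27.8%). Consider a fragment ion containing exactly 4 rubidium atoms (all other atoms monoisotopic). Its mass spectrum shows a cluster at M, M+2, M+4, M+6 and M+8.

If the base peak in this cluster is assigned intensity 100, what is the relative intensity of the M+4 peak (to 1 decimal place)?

57.8

(0.722 + 0.278)^4 gives M 0.2717, M+2 0.4185, M+4 0.2417, M+6 0.0620, M+8 0.0060; the largest is M+2.
P(M+2) = C(4,1) × 0.722^3 × 0.278^1 = 4 × 0.37636705 × 0.2780 = 0.418520 (base)
P(M+4) = C(4,2) × 0.722^2 × 0.278^2 = 6 × 0.521284 × 0.077284 = 0.241721
Relative intensity = 0.241721 / 0.418520 × 100 = 57.8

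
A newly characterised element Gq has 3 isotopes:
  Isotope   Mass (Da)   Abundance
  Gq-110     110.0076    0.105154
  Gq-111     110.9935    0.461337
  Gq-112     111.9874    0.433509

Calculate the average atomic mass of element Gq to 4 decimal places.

Average mass = Σ (abundance × isotope mass) = 0.105154 × 110.0076 + 0.461337 × 110.9935 + 0.433509 × 111.9874
= 11.56774 + 51.20541 + 48.54755 = 111.32070 Da

111.3207 Da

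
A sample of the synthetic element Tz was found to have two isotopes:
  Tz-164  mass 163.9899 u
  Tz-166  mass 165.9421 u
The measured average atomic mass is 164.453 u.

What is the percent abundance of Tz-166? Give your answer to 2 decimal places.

Let x be the fractional abundance of Tz-164; then Tz-166 has abundance 1 − x.
163.9899·x + 165.9421·(1 − x) = 164.453
(163.9899 − 165.9421)·x = 164.453 − 165.9421
x = -1.4891 / -1.9522 = 0.76278 → 76.28% Tz-164, 23.72% Tz-166.

23.72%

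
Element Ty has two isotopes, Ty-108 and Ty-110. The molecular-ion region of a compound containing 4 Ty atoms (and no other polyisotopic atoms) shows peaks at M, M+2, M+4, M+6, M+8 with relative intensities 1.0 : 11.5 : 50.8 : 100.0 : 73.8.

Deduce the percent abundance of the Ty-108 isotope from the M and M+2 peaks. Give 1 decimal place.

If p is the fraction of Ty that is Ty-108, then I(M+2)/I(M) = [C(4,1)·p^3·(1−p)] / p^4 = 4·(1−p)/p = 11.5/1.0 = 11.5000
(1−p)/p = 11.5000/4 = 2.8750  ⇒  p = 1/(1 + 2.8750) = 0.2581
Ty-108: 25.8%, Ty-110: 74.2%.

25.8%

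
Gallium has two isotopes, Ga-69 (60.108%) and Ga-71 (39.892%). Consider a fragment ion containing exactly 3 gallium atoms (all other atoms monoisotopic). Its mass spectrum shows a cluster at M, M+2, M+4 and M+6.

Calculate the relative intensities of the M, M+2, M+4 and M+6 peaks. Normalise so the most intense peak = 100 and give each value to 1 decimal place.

50.2 : 100.0 : 66.4 : 14.7

Expanding (0.60108 + 0.39892)^3:
P(M) = 0.60108^3 = 0.217169
P(M+2) = 3 × 0.60108^2 × 0.39892^1 = 0.432386
P(M+4) = 3 × 0.60108^1 × 0.39892^2 = 0.286963
P(M+6) = 0.39892^3 = 0.063483
The M+2 peak is largest (0.432386); scaling to 100 gives 50.2 : 100.0 : 66.4 : 14.7.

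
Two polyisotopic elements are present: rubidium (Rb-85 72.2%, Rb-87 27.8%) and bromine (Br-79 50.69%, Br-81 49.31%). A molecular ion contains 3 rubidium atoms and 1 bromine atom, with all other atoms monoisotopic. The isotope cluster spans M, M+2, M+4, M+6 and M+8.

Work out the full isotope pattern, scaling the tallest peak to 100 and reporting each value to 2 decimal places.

46.99 : 100.00 : 73.71 : 23.02 : 2.61

Rubidium pattern (n=3): 0.37636705 : 0.43475086 : 0.16739714 : 0.02148495
Bromine pattern (n=1): 0.5069 : 0.4931
Convolve the two distributions (both contribute in 2-u steps):
  M: 0.37636705×0.5069 = 0.190780
  M+2: 0.37636705×0.4931 + 0.43475086×0.5069 = 0.405962
  M+4: 0.43475086×0.4931 + 0.16739714×0.5069 = 0.299229
  M+6: 0.16739714×0.4931 + 0.02148495×0.5069 = 0.093434
  M+8: 0.02148495×0.4931 = 0.010594
Scale to base peak (0.405962) = 100: 46.99 : 100.00 : 73.71 : 23.02 : 2.61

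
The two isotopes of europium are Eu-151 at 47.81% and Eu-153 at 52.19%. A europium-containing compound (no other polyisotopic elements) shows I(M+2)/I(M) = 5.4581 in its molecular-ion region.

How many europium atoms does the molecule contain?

5

The M+2/M ratio from n Eu atoms is n · q/p = n · 0.5219/0.4781.
n = 5.4581 × 0.4781/0.5219 = 5.00 ≈ 5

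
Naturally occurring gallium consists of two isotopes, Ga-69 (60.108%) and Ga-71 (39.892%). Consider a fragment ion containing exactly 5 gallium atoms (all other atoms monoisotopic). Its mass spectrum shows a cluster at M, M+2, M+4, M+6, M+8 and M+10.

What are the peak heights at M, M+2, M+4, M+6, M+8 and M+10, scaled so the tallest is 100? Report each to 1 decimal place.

22.7 : 75.3 : 100.0 : 66.4 : 22.0 : 2.9

Expanding (0.60108 + 0.39892)^5:
P(M) = 0.60108^5 = 0.078462
P(M+2) = 5 × 0.60108^4 × 0.39892^1 = 0.260366
P(M+4) = 10 × 0.60108^3 × 0.39892^2 = 0.345596
P(M+6) = 10 × 0.60108^2 × 0.39892^3 = 0.229362
P(M+8) = 5 × 0.60108^1 × 0.39892^4 = 0.076111
P(M+10) = 0.39892^5 = 0.010103
The M+4 peak is largest (0.345596); scaling to 100 gives 22.7 : 75.3 : 100.0 : 66.4 : 22.0 : 2.9.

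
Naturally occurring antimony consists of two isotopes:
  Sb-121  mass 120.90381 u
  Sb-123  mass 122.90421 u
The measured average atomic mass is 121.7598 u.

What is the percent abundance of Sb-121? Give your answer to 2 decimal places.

With x = fraction of Sb-121 (so Sb-123 is 1 − x):
120.90381·x + 122.90421·(1 − x) = 121.7598
(120.90381 − 122.90421)·x = 121.7598 − 122.90421
x = -1.14441 / -2.00040 = 0.57209 → 57.21% Sb-121, 42.79% Sb-123.

57.21%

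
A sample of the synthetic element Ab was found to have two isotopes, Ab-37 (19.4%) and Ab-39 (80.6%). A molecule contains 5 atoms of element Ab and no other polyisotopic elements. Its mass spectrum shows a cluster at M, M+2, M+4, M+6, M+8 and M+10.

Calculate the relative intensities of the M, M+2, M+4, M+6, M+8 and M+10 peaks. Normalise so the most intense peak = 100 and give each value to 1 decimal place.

Each Ab atom is independently Ab-37 (p = 0.194) or Ab-39 (q = 0.806); the cluster is the binomial expansion (p + q)^5.
P(M) = 0.194^5 = 0.000275
P(M+2) = 5 × 0.194^4 × 0.806^1 = 0.005708
P(M+4) = 10 × 0.194^3 × 0.806^2 = 0.047432
P(M+6) = 10 × 0.194^2 × 0.806^3 = 0.197065
P(M+8) = 5 × 0.194^1 × 0.806^4 = 0.409366
P(M+10) = 0.806^5 = 0.340154
The M+8 peak is largest (0.409366); scaling to 100 gives 0.1 : 1.4 : 11.6 : 48.1 : 100.0 : 83.1.

0.1 : 1.4 : 11.6 : 48.1 : 100.0 : 83.1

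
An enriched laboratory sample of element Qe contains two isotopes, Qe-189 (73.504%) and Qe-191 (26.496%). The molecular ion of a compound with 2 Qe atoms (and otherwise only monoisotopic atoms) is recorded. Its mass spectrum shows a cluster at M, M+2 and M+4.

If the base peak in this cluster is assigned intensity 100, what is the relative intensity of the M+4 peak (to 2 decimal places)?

12.99

Binomial terms of (0.73504 + 0.26496)^2: M 0.5403, M+2 0.3895, M+4 0.0702 → M is the base peak.
P(M) = C(2,0) × 0.73504^2 × 0.26496^0 = 1 × 0.5402838 × 1.0000 = 0.540284 (base)
P(M+4) = C(2,2) × 0.73504^0 × 0.26496^2 = 1 × 1.0000 × 0.0702038 = 0.070204
Relative intensity = 0.070204 / 0.540284 × 100 = 12.99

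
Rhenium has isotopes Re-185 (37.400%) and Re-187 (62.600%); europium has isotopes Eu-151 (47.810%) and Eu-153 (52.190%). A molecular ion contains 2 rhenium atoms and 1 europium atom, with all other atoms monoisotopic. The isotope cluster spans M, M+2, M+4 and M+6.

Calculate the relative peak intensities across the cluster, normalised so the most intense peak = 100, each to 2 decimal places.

Rhenium pattern (n=2): 0.139876 : 0.468248 : 0.391876
Europium pattern (n=1): 0.4781 : 0.5219
Convolve the two distributions (both contribute in 2-u steps):
  M: 0.139876×0.4781 = 0.066875
  M+2: 0.139876×0.5219 + 0.468248×0.4781 = 0.296871
  M+4: 0.468248×0.5219 + 0.391876×0.4781 = 0.431735
  M+6: 0.391876×0.5219 = 0.204520
Scale to base peak (0.431735) = 100: 15.49 : 68.76 : 100.00 : 47.37

15.49 : 68.76 : 100.00 : 47.37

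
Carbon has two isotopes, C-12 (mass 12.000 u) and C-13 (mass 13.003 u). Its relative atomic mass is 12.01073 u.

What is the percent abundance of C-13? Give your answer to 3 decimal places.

Writing the weighted mean with unknown fraction x of C-12:
12.000·x + 13.003·(1 − x) = 12.01073
(12.000 − 13.003)·x = 12.01073 − 13.003
x = -0.99227 / -1.003 = 0.98930 → 98.930% C-12, 1.070% C-13.

1.070%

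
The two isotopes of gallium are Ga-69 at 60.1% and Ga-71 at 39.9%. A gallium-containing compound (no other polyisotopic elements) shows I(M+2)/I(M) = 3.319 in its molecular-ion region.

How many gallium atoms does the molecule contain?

5

The M+2/M ratio from n Ga atoms is n · q/p = n · 0.399/0.601.
n = 3.319 × 0.601/0.399 = 5.00 ≈ 5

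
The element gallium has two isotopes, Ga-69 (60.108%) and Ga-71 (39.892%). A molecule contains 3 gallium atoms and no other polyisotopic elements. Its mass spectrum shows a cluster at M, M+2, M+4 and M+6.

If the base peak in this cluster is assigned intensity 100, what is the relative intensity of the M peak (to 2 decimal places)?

Binomial terms of (0.60108 + 0.39892)^3: M 0.2172, M+2 0.4324, M+4 0.2870, M+6 0.0635 → M+2 is the base peak.
P(M+2) = C(3,1) × 0.60108^2 × 0.39892^1 = 3 × 0.36129717 × 0.39892 = 0.432386 (base)
P(M) = C(3,0) × 0.60108^3 × 0.39892^0 = 1 × 0.2171685 × 1.0000 = 0.217169
Relative intensity = 0.217169 / 0.432386 × 100 = 50.23

50.23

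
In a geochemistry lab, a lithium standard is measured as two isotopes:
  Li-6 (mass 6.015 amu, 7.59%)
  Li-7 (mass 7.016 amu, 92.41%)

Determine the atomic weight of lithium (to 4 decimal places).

Average mass = Σ (abundance × isotope mass) = 0.0759 × 6.015 + 0.9241 × 7.016
= 0.45654 + 6.48349 = 6.94003 amu

6.9400 amu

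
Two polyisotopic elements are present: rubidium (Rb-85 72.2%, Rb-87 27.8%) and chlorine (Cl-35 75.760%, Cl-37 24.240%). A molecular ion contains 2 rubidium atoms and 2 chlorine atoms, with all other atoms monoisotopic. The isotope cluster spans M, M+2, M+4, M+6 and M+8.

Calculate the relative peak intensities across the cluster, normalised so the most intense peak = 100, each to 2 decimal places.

70.92 : 100.00 : 52.72 : 12.32 : 1.08

Rubidium pattern (n=2): 0.521284 : 0.401432 : 0.077284
Chlorine pattern (n=2): 0.57395776 : 0.36728448 : 0.05875776
Convolve the two distributions (both contribute in 2-u steps):
  M: 0.521284×0.57395776 = 0.299195
  M+2: 0.521284×0.36728448 + 0.401432×0.57395776 = 0.421865
  M+4: 0.521284×0.05875776 + 0.401432×0.36728448 + 0.077284×0.57395776 = 0.222427
  M+6: 0.401432×0.05875776 + 0.077284×0.36728448 = 0.051972
  M+8: 0.077284×0.05875776 = 0.004541
Scale to base peak (0.421865) = 100: 70.92 : 100.00 : 52.72 : 12.32 : 1.08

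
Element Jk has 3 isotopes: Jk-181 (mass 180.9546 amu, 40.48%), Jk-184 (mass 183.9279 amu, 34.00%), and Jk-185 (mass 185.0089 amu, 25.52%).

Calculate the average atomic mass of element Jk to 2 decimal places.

Ar = Σ fᵢ·mᵢ = 0.4048 × 180.9546 + 0.3400 × 183.9279 + 0.2552 × 185.0089
= 73.25042 + 62.53549 + 47.21427 = 183.00018 amu

183.00 amu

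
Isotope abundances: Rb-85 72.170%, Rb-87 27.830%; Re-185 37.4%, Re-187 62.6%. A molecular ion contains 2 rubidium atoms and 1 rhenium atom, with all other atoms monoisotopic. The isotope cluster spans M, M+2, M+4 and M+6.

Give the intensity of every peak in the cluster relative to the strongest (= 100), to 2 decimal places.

Rubidium pattern (n=2): 0.52085089 : 0.40169822 : 0.07745089
Rhenium pattern (n=1): 0.3740 : 0.6260
Convolve the two distributions (both contribute in 2-u steps):
  M: 0.52085089×0.3740 = 0.194798
  M+2: 0.52085089×0.6260 + 0.40169822×0.3740 = 0.476288
  M+4: 0.40169822×0.6260 + 0.07745089×0.3740 = 0.280430
  M+6: 0.07745089×0.6260 = 0.048484
Scale to base peak (0.476288) = 100: 40.90 : 100.00 : 58.88 : 10.18

40.90 : 100.00 : 58.88 : 10.18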